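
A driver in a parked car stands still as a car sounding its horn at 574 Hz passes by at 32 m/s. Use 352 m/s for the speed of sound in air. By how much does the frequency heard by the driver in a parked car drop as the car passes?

Approaching: f₁ = f · v/(v − v_s) = 574 × 352/320 ≈ 631 Hz.
Receding: f₂ = f · v/(v + v_s) = 574 × 352/384 ≈ 526 Hz.
Drop: f₁ − f₂ = 2f·v·v_s/(v² − v_s²) = 2 × 574 × 352 × 32/(352² − 32²) ≈ 105 Hz.

105 Hz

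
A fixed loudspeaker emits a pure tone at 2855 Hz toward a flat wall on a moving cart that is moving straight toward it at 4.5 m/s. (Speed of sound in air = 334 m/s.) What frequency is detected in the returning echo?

At the flat wall on a moving cart (a moving observer), f₁ = f₀ · (v + u)/v = 2855 × 338.5/334 ≈ 2893 Hz.
On reflection it acts as a source moving toward the stationary detector: f₂ = f₁ · v/(v − u) = 2893 × 334/329.5 ≈ 2933 Hz.

2933 Hz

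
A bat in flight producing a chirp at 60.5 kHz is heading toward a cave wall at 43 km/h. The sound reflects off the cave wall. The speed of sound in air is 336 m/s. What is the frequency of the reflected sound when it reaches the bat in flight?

43 km/h = 11.94 m/s.
The cave wall receives the sound from a moving source: f₁ = f₀ · v/(v − v_e) = 60.5 × 336/324.06 ≈ 62.7 kHz.
On the return leg the bat in flight is a moving observer: f₂ = f₁ · (v + v_e)/v = 62.7 × 347.94/336 ≈ 65.0 kHz.

65.0 kHz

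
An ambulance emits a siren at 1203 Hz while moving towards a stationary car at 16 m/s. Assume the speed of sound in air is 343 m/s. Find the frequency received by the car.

1262 Hz

Only the source moves, toward the listener, so f' = f · v/(v − v_s).
f' = 1203 × 343/(343 − 16) = 1203 × 343/327 ≈ 1262 Hz.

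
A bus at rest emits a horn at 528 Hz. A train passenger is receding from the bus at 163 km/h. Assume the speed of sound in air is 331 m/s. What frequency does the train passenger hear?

163 km/h = 45.28 m/s.
Moving observer, stationary source: f' = f · (v − v_o)/v.
f' = 528 × (331 − 45.28)/331 = 528 × 285.72/331 ≈ 456 Hz.

456 Hz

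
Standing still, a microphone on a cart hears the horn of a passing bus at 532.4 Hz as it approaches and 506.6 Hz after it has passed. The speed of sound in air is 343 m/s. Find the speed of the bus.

f₁/f₂ = (v + v_s)/(v − v_s), so v_s = v · (f₁ − f₂)/(f₁ + f₂).
v_s = 343 × (532.4 − 506.6)/(532.4 + 506.6) = 343 × 25.8/1039.0 ≈ 8.5 m/s.

8.5 m/s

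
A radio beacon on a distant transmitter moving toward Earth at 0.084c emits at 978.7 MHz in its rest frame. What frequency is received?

Relativistic Doppler for frequency: f' = f₀ · √((1 + β)/(1 − β)).
f' = 978.7 × √(1.0840/0.9160) = 978.7 × 1.08784 ≈ 1064.7 MHz.

1064.7 MHz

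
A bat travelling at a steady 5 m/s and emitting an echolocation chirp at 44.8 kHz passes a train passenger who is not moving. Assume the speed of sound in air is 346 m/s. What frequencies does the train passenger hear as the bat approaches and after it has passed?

45.5 kHz approaching; 44.2 kHz receding

Approaching: f₁ = f · v/(v − v_s) = 44.8 × 346/341 ≈ 45.5 kHz.
Receding: f₂ = f · v/(v + v_s) = 44.8 × 346/351 ≈ 44.2 kHz.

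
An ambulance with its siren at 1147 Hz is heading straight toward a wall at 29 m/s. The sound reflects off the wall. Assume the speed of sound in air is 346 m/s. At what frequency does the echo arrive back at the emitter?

1357 Hz

The wall receives the sound from a moving source: f₁ = f₀ · v/(v − v_e) = 1147 × 346/317 ≈ 1252 Hz.
On the return leg the ambulance is a moving observer: f₂ = f₁ · (v + v_e)/v = 1252 × 375/346 ≈ 1357 Hz.
Equivalently f₂ = f₀ · (v + v_e)/(v − v_e).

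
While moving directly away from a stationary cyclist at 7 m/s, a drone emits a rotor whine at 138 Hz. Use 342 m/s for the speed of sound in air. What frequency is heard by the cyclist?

135 Hz

Only the source moves, away from the listener, so f' = f · v/(v + v_s).
f' = 138 × 342/(342 + 7) = 138 × 342/349 ≈ 135 Hz.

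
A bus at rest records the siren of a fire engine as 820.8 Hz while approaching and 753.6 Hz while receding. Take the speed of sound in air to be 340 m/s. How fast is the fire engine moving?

14.5 m/s

f₁/f₂ = (v + v_s)/(v − v_s), so v_s = v · (f₁ − f₂)/(f₁ + f₂).
v_s = 340 × (820.8 − 753.6)/(820.8 + 753.6) = 340 × 67.2/1574.4 ≈ 14.5 m/s.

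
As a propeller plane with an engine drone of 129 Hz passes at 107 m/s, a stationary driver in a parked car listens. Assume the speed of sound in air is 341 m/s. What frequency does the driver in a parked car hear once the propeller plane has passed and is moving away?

Receding: f₂ = f · v/(v + v_s) = 129 × 341/448 ≈ 98 Hz.

98 Hz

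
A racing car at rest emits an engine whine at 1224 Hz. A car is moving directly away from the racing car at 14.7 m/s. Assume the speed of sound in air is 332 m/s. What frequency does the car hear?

1170 Hz

Only the observer moves, away from the source, so f' = f · (v − v_o)/v.
f' = 1224 × (332 − 14.7)/332 = 1224 × 317.3/332 ≈ 1170 Hz.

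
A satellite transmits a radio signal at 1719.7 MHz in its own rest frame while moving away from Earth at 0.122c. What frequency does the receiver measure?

Relativistic Doppler for frequency: f' = f₀ · √((1 − β)/(1 + β)).
f' = 1719.7 × √(0.8780/1.1220) = 1719.7 × 0.88461 ≈ 1521.3 MHz.

1521.3 MHz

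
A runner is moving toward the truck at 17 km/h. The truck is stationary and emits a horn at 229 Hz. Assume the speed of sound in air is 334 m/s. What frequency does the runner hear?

232 Hz

17 km/h = 4.722 m/s.
Moving observer, stationary source: f' = f · (v + v_o)/v.
f' = 229 × (334 + 4.722)/334 = 229 × 338.72/334 ≈ 232 Hz.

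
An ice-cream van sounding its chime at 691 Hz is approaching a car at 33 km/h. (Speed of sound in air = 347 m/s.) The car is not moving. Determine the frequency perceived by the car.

33 km/h = 9.167 m/s.
With the source moving toward a stationary observer, f' = f · v/(v − v_s).
f' = 691 × 347/(347 − 9.167) = 691 × 347/337.8 ≈ 710 Hz.

710 Hz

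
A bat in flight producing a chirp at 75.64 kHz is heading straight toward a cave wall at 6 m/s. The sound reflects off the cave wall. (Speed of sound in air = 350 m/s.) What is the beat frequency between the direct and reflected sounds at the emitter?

The cave wall receives the sound from a moving source: f₁ = f₀ · v/(v − v_e) = 75.64 × 350/344 ≈ 76.96 kHz.
On the return leg the bat in flight is a moving observer: f₂ = f₁ · (v + v_e)/v = 76.96 × 356/350 ≈ 78.28 kHz.
Equivalently f₂ = f₀ · (v + v_e)/(v − v_e).
Beat against the emitted tone (with f₀ = 75640 Hz): |f₂ − f₀| = 2v_e·f₀/(v − v_e) = 2 × 6 × 75640/344 ≈ 2639 Hz.

2639 Hz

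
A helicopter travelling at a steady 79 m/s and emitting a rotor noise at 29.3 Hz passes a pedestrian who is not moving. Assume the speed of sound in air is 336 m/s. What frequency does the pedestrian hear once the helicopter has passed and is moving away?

23.7 Hz

Receding: f₂ = f · v/(v + v_s) = 29.3 × 336/415 ≈ 23.7 Hz.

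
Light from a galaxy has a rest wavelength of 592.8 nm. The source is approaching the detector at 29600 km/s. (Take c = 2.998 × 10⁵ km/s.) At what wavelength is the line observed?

536.9 nm

β = v/c = 29600/299800 = 0.0987.
Relativistic Doppler for wavelength: λ' = λ₀ · √((1 − β)/(1 + β)).
λ' = 592.8 × √(0.9013/1.0987) = 592.8 × 0.90569 ≈ 536.9 nm.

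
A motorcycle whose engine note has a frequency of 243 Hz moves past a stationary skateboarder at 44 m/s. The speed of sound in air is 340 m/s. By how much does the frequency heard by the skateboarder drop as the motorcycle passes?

64.0 Hz

Approaching: f₁ = f · v/(v − v_s) = 243 × 340/296 ≈ 279.1 Hz.
Receding: f₂ = f · v/(v + v_s) = 243 × 340/384 ≈ 215.2 Hz.
Drop: f₁ − f₂ = 2f·v·v_s/(v² − v_s²) = 2 × 243 × 340 × 44/(340² − 44²) ≈ 64.0 Hz.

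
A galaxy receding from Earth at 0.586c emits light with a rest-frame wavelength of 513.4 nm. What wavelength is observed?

1004.9 nm

Relativistic Doppler for wavelength: λ' = λ₀ · √((1 + β)/(1 − β)).
λ' = 513.4 × √(1.5860/0.4140) = 513.4 × 1.95727 ≈ 1004.9 nm.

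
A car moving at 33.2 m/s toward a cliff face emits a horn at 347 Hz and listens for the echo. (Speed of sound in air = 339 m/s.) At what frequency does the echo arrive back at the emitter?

The cliff face receives the sound from a moving source: f₁ = f₀ · v/(v − v_e) = 347 × 339/305.8 ≈ 385 Hz.
On the return leg the car is a moving observer: f₂ = f₁ · (v + v_e)/v = 385 × 372.2/339 ≈ 422 Hz.
Equivalently f₂ = f₀ · (v + v_e)/(v − v_e).

422 Hz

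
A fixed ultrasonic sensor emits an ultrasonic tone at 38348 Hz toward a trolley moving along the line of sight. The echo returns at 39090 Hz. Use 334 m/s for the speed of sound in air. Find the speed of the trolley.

3.2 m/s

Double Doppler shift off a moving reflector: f₂ = f₀ · (v + u)/(v − u) (u > 0 toward emitter).
Rearranging, u = v · (f₂ − f₀)/(f₂ + f₀) = 334 × 742/77438 ≈ 3.2 m/s.
So the trolley is moving at 3.2 m/s toward the emitter.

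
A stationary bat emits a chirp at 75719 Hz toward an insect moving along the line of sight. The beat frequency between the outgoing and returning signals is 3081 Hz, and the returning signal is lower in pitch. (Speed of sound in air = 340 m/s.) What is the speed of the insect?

7.1 m/s

Double Doppler shift off a moving reflector: f₂ = f₀ · (v + u)/(v − u) (u > 0 toward emitter).
Returning signal is lower, so f₂ = f₀ − Δf = 75719 − 3081 = 72638 Hz.
Rearranging, u = v · (f₂ − f₀)/(f₂ + f₀) = 340 × -3081/148357 ≈ -7.1 m/s.
So the insect is moving at 7.1 m/s away from the emitter.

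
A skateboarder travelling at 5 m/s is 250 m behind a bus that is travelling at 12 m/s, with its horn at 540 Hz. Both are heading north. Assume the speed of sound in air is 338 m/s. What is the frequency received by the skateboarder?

529 Hz

The skateboarder is behind, so the bus is moving away from it while the skateboarder is moving toward the bus.
With source receding and observer approaching, f' = f · (v + v_o)/(v + v_s).
f' = 540 × (338 + 5)/(338 + 12) = 540 × 343/350 ≈ 529 Hz.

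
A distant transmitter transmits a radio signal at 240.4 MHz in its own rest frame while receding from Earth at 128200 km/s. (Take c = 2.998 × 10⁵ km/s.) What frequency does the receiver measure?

152.2 MHz

β = v/c = 128200/299800 = 0.4276.
Relativistic Doppler for frequency: f' = f₀ · √((1 − β)/(1 + β)).
f' = 240.4 × √(0.5724/1.4276) = 240.4 × 0.63319 ≈ 152.2 MHz.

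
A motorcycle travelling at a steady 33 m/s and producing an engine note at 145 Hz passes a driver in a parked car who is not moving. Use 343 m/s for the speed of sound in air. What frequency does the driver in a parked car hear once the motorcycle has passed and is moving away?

Receding: f₂ = f · v/(v + v_s) = 145 × 343/376 ≈ 132 Hz.

132 Hz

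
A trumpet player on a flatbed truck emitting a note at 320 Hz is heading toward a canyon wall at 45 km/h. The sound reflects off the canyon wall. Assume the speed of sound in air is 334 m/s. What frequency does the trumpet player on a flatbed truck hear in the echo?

345 Hz

45 km/h = 12.5 m/s.
The canyon wall receives the sound from a moving source: f₁ = f₀ · v/(v − v_e) = 320 × 334/321.5 ≈ 332 Hz.
On the return leg the trumpet player on a flatbed truck is a moving observer: f₂ = f₁ · (v + v_e)/v = 332 × 346.5/334 ≈ 345 Hz.
Equivalently f₂ = f₀ · (v + v_e)/(v − v_e).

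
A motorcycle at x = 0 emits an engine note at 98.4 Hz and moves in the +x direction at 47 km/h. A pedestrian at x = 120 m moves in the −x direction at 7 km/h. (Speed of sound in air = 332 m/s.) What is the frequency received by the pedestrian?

47 km/h = 13.06 m/s; 7 km/h = 1.944 m/s.
The observer lies on the +x side, so the source is heading toward the observer and the observer is heading toward the source.
General Doppler shift: f' = f · (v + v_o)/(v − v_s).
f' = 98.4 × (332 + 1.944)/(332 − 13.06) = 98.4 × 333.94/318.94 ≈ 103 Hz.

103 Hz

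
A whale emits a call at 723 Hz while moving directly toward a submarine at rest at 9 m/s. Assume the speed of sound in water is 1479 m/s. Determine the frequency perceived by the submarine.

727 Hz

With the source moving toward a stationary observer, f' = f · v/(v − v_s).
f' = 723 × 1479/(1479 − 9) = 723 × 1479/1470 ≈ 727 Hz.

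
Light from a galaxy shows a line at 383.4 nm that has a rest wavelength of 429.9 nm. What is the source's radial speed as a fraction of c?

0.114

λ'/λ₀ = 0.8918 < 1 (blueshift), so the source is approaching.
λ'/λ₀ = √((1 − β)/(1 + β)) for an approaching source ⇒ β = (1 − r²)/(1 + r²) with r = λ'/λ₀.
β = (1 − 0.7954)/(1 + 0.7954) ≈ 0.114.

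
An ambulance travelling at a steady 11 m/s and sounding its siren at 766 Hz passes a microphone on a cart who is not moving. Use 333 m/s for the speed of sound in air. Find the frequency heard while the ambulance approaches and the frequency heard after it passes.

Approaching: f₁ = f · v/(v − v_s) = 766 × 333/322 ≈ 792 Hz.
Receding: f₂ = f · v/(v + v_s) = 766 × 333/344 ≈ 742 Hz.

792 Hz approaching; 742 Hz receding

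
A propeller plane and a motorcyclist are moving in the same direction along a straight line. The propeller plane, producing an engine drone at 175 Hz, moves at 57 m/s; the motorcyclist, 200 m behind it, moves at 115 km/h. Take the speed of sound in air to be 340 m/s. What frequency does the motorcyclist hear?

115 km/h = 31.94 m/s.
The motorcyclist is behind, so the propeller plane is moving away from it while the motorcyclist is moving toward the propeller plane.
With source receding and observer approaching, f' = f · (v + v_o)/(v + v_s).
f' = 175 × (340 + 31.94)/(340 + 57) = 175 × 371.94/397 ≈ 164 Hz.

164 Hz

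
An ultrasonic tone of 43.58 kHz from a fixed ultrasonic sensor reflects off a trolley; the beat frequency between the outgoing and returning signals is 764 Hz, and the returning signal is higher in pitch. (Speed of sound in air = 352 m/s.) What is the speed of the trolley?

3.1 m/s

Double Doppler shift off a moving reflector: f₂ = f₀ · (v + u)/(v − u) (u > 0 toward emitter).
Returning signal is higher, so f₂ = f₀ + Δf = 43580 + 764 = 44344 Hz.
Rearranging, u = v · (f₂ − f₀)/(f₂ + f₀) = 352 × 764/87924 ≈ 3.1 m/s.
So the trolley is moving at 3.1 m/s toward the emitter.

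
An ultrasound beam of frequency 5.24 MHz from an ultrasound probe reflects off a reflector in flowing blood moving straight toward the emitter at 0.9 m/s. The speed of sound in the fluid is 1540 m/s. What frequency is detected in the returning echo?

5.246 MHz

At the reflector in flowing blood (a moving observer), f₁ = f₀ · (v + u)/v = 5.24 × 1540.9/1540 ≈ 5.243 MHz.
The reflection then acts as a moving source: f₂ = f₁ · v/(v − u) ≈ 5.246 MHz.
Equivalently f₂ = f₀ · (v + u)/(v − u).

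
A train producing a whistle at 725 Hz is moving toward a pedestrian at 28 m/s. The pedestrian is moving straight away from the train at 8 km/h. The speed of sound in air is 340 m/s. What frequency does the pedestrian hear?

785 Hz

8 km/h = 2.222 m/s.
General Doppler shift: f' = f · (v − v_o)/(v − v_s).
f' = 725 × (340 − 2.222)/(340 − 28) = 725 × 337.78/312 ≈ 785 Hz.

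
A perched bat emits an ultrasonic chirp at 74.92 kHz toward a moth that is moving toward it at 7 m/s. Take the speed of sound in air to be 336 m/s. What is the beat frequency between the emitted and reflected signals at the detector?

At the moth (a moving observer), f₁ = f₀ · (v + u)/v = 74.92 × 343/336 ≈ 76.48 kHz.
The reflection then acts as a moving source: f₂ = f₁ · v/(v − u) ≈ 78.11 kHz.
Equivalently f₂ = f₀ · (v + u)/(v − u).
Beat frequency (with f₀ = 74920 Hz): |f₂ − f₀| = 2u·f₀/(v − u) = 2 × 7 × 74920/329 ≈ 3188 Hz.

3188 Hz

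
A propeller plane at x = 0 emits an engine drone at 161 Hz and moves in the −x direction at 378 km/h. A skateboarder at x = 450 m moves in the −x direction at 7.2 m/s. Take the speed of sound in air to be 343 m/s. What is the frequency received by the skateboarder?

378 km/h = 105 m/s.
The observer lies on the +x side, so the source is heading away from the observer and the observer is heading toward the source.
Both move, so f' = f · (v + v_o)/(v + v_s).
f' = 161 × (343 + 7.2)/(343 + 105) = 161 × 350.2/448 ≈ 126 Hz.

126 Hz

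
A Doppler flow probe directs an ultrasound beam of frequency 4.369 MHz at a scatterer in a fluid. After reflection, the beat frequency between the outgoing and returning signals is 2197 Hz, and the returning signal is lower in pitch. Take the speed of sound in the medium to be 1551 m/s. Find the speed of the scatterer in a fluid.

Double Doppler shift off a moving reflector: f₂ = f₀ · (v + u)/(v − u) (u > 0 toward emitter).
Returning signal is lower, so f₂ = f₀ − Δf = 4369000 − 2197 = 4366803 Hz.
Rearranging, u = v · (f₂ − f₀)/(f₂ + f₀) = 1551 × -2197/8735803 ≈ -0.39 m/s.
So the scatterer in a fluid is moving at 0.39 m/s away from the emitter.

0.39 m/s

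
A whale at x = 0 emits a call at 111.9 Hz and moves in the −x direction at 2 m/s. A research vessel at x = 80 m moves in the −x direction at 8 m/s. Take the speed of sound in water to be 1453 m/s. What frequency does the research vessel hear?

112 Hz

The observer lies on the +x side, so the source is heading away from the observer and the observer is heading toward the source.
With source receding and observer approaching, f' = f · (v + v_o)/(v + v_s).
f' = 111.9 × (1453 + 8)/(1453 + 2) = 111.9 × 1461/1455 ≈ 112 Hz.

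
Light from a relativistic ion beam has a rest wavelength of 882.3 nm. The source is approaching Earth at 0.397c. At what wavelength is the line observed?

579.7 nm

Relativistic Doppler for wavelength: λ' = λ₀ · √((1 − β)/(1 + β)).
λ' = 882.3 × √(0.6030/1.3970) = 882.3 × 0.65699 ≈ 579.7 nm.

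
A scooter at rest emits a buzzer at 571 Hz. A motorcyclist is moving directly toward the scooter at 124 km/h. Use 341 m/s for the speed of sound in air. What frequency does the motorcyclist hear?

124 km/h = 34.44 m/s.
Only the observer moves, toward the source, so f' = f · (v + v_o)/v.
f' = 571 × (341 + 34.44)/341 = 571 × 375.44/341 ≈ 629 Hz.

629 Hz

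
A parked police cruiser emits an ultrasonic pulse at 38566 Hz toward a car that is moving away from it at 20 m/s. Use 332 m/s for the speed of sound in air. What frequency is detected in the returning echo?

At the car (a moving observer), f₁ = f₀ · (v − u)/v = 38566 × 312/332 ≈ 36243 Hz.
The reflection then acts as a moving source: f₂ = f₁ · v/(v + u) ≈ 34184 Hz.

34184 Hz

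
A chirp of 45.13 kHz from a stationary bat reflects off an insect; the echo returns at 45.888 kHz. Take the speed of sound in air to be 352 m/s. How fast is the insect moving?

Double Doppler shift off a moving reflector: f₂ = f₀ · (v + u)/(v − u) (u > 0 toward emitter).
Rearranging, u = v · (f₂ − f₀)/(f₂ + f₀) = 352 × 0.758/91.018 ≈ 2.93 m/s.
So the insect is moving at 2.93 m/s toward the emitter.

2.93 m/s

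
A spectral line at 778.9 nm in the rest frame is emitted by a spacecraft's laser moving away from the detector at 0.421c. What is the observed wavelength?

Relativistic Doppler for wavelength: λ' = λ₀ · √((1 + β)/(1 − β)).
λ' = 778.9 × √(1.4210/0.5790) = 778.9 × 1.56660 ≈ 1220.2 nm.

1220.2 nm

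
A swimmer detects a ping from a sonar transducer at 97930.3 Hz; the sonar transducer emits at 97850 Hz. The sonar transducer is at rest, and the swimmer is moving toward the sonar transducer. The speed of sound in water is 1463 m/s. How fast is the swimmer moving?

f' = f · (v + v_o)/v ⇒ v_o = v · |f'/f − 1|.
v_o = 1463 × |97930.3/97850 − 1| = 1463 × 0.0008206 ≈ 1.20 m/s.

1.20 m/s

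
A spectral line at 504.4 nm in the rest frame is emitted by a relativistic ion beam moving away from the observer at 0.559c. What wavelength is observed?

Relativistic Doppler for wavelength: λ' = λ₀ · √((1 + β)/(1 − β)).
λ' = 504.4 × √(1.5590/0.4410) = 504.4 × 1.88020 ≈ 948.4 nm.

948.4 nm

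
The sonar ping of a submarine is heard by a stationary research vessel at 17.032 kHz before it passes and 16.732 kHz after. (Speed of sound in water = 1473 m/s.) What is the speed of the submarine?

13.1 m/s

f₁/f₂ = (v + v_s)/(v − v_s), so v_s = v · (f₁ − f₂)/(f₁ + f₂).
v_s = 1473 × (17.032 − 16.732)/(17.032 + 16.732) = 1473 × 0.300/33.764 ≈ 13.1 m/s.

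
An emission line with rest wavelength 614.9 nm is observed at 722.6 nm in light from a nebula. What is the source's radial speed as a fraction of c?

λ'/λ₀ = 1.1752 > 1 (redshift), so the source is receding.
λ'/λ₀ = √((1 + β)/(1 − β)) for a receding source ⇒ β = (r² − 1)/(r² + 1) with r = λ'/λ₀.
β = (1.3810 − 1)/(1.3810 + 1) ≈ 0.160.

0.160c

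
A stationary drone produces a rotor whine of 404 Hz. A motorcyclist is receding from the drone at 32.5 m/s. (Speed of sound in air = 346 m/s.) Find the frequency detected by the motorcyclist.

366 Hz

Moving observer, stationary source: f' = f · (v − v_o)/v.
f' = 404 × (346 − 32.5)/346 = 404 × 313.5/346 ≈ 366 Hz.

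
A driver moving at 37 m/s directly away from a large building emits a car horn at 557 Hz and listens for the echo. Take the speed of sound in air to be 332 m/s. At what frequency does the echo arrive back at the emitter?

445 Hz

The large building receives the sound from a moving source: f₁ = f₀ · v/(v + v_e) = 557 × 332/369 ≈ 501 Hz.
On the return leg the driver is a moving observer: f₂ = f₁ · (v − v_e)/v = 501 × 295/332 ≈ 445 Hz.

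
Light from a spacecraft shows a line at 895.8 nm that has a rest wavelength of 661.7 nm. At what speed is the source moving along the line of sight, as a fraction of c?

λ'/λ₀ = 1.3538 > 1 (redshift), so the source is receding.
λ'/λ₀ = √((1 + β)/(1 − β)) for a receding source ⇒ β = (r² − 1)/(r² + 1) with r = λ'/λ₀.
β = (1.8327 − 1)/(1.8327 + 1) ≈ 0.294.

0.294c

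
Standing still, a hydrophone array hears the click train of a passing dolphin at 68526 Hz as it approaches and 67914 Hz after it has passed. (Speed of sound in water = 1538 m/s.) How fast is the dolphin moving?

f₁/f₂ = (v + v_s)/(v − v_s), so v_s = v · (f₁ − f₂)/(f₁ + f₂).
v_s = 1538 × (68526 − 67914)/(68526 + 67914) = 1538 × 612/136440 ≈ 6.9 m/s.

6.9 m/s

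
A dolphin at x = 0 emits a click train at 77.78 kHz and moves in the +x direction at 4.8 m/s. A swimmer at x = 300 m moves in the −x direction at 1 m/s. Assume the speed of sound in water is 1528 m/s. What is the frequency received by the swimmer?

The observer lies on the +x side, so the source is heading toward the observer and the observer is heading toward the source.
With source approaching and observer approaching, f' = f · (v + v_o)/(v − v_s).
f' = 77.78 × (1528 + 1)/(1528 − 4.8) = 77.78 × 1529/1523.2 ≈ 78.1 kHz.

78.1 kHz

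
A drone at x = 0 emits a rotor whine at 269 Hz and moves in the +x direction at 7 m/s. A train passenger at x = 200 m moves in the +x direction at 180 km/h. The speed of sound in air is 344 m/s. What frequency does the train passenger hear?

235 Hz

180 km/h = 50 m/s.
The observer lies on the +x side, so the source is heading toward the observer and the observer is heading away from the source.
Both move, so f' = f · (v − v_o)/(v − v_s).
f' = 269 × (344 − 50)/(344 − 7) = 269 × 294/337 ≈ 235 Hz.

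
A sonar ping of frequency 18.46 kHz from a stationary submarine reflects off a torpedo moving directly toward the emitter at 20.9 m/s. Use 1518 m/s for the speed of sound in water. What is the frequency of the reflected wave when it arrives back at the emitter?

At the torpedo (a moving observer), f₁ = f₀ · (v + u)/v = 18.46 × 1538.9/1518 ≈ 18.71 kHz.
The reflection then acts as a moving source: f₂ = f₁ · v/(v − u) ≈ 18.98 kHz.

18.98 kHz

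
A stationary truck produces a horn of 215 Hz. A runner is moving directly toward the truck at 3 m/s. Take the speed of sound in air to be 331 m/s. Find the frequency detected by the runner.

217 Hz

Only the observer moves, toward the source, so f' = f · (v + v_o)/v.
f' = 215 × (331 + 3)/331 = 215 × 334/331 ≈ 217 Hz.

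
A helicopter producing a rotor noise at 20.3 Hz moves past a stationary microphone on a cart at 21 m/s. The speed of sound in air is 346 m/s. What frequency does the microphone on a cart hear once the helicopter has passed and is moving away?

19.1 Hz

Receding: f₂ = f · v/(v + v_s) = 20.3 × 346/367 ≈ 19.1 Hz.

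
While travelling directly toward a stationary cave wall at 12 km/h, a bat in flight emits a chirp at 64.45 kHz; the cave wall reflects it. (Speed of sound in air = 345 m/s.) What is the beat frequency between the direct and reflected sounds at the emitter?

12 km/h = 3.333 m/s.
The cave wall receives the sound from a moving source: f₁ = f₀ · v/(v − v_e) = 64.45 × 345/341.67 ≈ 65.079 kHz.
On the return leg the bat in flight is a moving observer: f₂ = f₁ · (v + v_e)/v = 65.079 × 348.33/345 ≈ 65.708 kHz.
Equivalently f₂ = f₀ · (v + v_e)/(v − v_e).
Beat against the emitted tone (with f₀ = 64450 Hz): |f₂ − f₀| = 2v_e·f₀/(v − v_e) = 2 × 3.333 × 64450/341.67 ≈ 1258 Hz.

1258 Hz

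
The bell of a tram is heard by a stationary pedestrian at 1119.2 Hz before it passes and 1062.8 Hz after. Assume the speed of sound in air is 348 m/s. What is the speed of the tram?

f₁/f₂ = (v + v_s)/(v − v_s), so v_s = v · (f₁ − f₂)/(f₁ + f₂).
v_s = 348 × (1119.2 − 1062.8)/(1119.2 + 1062.8) = 348 × 56.4/2182.0 ≈ 9.0 m/s.

9.0 m/s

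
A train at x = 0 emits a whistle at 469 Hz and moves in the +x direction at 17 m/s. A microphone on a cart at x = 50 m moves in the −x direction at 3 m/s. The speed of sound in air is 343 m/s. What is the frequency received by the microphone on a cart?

498 Hz

The observer lies on the +x side, so the source is heading toward the observer and the observer is heading toward the source.
General Doppler shift: f' = f · (v + v_o)/(v − v_s).
f' = 469 × (343 + 3)/(343 − 17) = 469 × 346/326 ≈ 498 Hz.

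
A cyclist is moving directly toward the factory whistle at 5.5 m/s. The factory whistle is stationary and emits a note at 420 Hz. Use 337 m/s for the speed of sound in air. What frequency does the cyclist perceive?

427 Hz

Moving observer, stationary source: f' = f · (v + v_o)/v.
f' = 420 × (337 + 5.5)/337 = 420 × 342.5/337 ≈ 427 Hz.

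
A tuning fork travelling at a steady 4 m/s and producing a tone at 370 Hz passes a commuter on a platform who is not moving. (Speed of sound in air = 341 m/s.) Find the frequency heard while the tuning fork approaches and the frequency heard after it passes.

374 Hz approaching; 366 Hz receding

Approaching: f₁ = f · v/(v − v_s) = 370 × 341/337 ≈ 374 Hz.
Receding: f₂ = f · v/(v + v_s) = 370 × 341/345 ≈ 366 Hz.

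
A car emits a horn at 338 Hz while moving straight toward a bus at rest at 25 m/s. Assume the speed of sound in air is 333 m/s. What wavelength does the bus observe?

91.1 cm

Only the source moves, toward the listener, so f' = f · v/(v − v_s).
f' = 338 × 333/(333 − 25) ≈ 365 Hz.
λ' = v/f' = 333/365.435 ≈ 91.1 cm.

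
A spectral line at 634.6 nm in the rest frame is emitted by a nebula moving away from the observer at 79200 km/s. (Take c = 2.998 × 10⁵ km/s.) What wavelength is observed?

β = v/c = 79200/299800 = 0.2642.
Relativistic Doppler for wavelength: λ' = λ₀ · √((1 + β)/(1 − β)).
λ' = 634.6 × √(1.2642/0.7358) = 634.6 × 1.31074 ≈ 831.8 nm.

831.8 nm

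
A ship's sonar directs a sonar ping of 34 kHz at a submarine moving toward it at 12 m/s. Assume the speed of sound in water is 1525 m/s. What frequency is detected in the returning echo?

The submarine first receives the wave as a moving observer: f₁ = f₀ · (v + u)/v = 34 × (1525 + 12)/1525 ≈ 34.3 kHz.
On reflection it acts as a source moving toward the stationary detector: f₂ = f₁ · v/(v − u) = 34.3 × 1525/1513 ≈ 34.5 kHz.

34.5 kHz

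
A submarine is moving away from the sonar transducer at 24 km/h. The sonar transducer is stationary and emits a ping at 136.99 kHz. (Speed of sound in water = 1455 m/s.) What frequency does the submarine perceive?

24 km/h = 6.667 m/s.
Only the observer moves, away from the source, so f' = f · (v − v_o)/v.
f' = 136.99 × (1455 − 6.667)/1455 = 136.99 × 1448.3/1455 ≈ 136.4 kHz.

136.4 kHz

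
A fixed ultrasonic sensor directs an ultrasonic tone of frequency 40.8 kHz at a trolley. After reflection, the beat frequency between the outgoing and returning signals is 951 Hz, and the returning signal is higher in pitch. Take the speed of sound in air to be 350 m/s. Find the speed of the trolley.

Double Doppler shift off a moving reflector: f₂ = f₀ · (v + u)/(v − u) (u > 0 toward emitter).
Returning signal is higher, so f₂ = f₀ + Δf = 40800 + 951 = 41751 Hz.
Rearranging, u = v · (f₂ − f₀)/(f₂ + f₀) = 350 × 951/82551 ≈ 4.0 m/s.
So the trolley is moving at 4.0 m/s toward the emitter.

4.0 m/s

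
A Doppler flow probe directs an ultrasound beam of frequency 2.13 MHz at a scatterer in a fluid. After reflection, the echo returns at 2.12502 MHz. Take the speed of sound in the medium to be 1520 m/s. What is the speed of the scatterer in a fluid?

1.78 m/s

Double Doppler shift off a moving reflector: f₂ = f₀ · (v + u)/(v − u) (u > 0 toward emitter).
Rearranging, u = v · (f₂ − f₀)/(f₂ + f₀) = 1520 × -0.00498/4.25502 ≈ -1.78 m/s.
So the scatterer in a fluid is moving at 1.78 m/s away from the emitter.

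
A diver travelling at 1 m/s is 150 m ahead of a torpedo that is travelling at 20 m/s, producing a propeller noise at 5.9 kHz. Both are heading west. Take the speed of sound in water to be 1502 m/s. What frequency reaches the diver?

5.98 kHz

The diver is ahead, so the torpedo is moving toward it while the diver is moving away from the torpedo.
With source approaching and observer receding, f' = f · (v − v_o)/(v − v_s).
f' = 5.9 × (1502 − 1)/(1502 − 20) = 5.9 × 1501/1482 ≈ 5.98 kHz.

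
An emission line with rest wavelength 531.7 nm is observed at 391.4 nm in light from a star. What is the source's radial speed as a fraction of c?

0.297

λ'/λ₀ = 0.7361 < 1 (blueshift), so the source is approaching.
λ'/λ₀ = √((1 − β)/(1 + β)) for an approaching source ⇒ β = (1 − r²)/(1 + r²) with r = λ'/λ₀.
β = (1 − 0.5419)/(1 + 0.5419) ≈ 0.297.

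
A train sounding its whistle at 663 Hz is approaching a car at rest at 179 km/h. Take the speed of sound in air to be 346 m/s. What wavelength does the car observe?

44.7 cm

179 km/h = 49.72 m/s.
Moving source, stationary observer: f' = f · v/(v − v_s) since the source is approaching.
f' = 663 × 346/(346 − 49.72) ≈ 774 Hz.
λ' = v/f' = 346/774.267 ≈ 44.7 cm.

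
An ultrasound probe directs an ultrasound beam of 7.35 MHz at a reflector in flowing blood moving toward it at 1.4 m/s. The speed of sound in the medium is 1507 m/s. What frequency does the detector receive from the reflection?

The reflector in flowing blood first receives the wave as a moving observer: f₁ = f₀ · (v + u)/v = 7.35 × (1507 + 1.4)/1507 ≈ 7.357 MHz.
On reflection it acts as a source moving toward the stationary detector: f₂ = f₁ · v/(v − u) = 7.357 × 1507/1505.6 ≈ 7.364 MHz.
Equivalently f₂ = f₀ · (v + u)/(v − u).

7.364 MHz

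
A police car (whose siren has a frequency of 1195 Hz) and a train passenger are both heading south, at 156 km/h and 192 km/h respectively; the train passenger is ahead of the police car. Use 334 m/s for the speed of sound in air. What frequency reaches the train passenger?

156 km/h = 43.33 m/s; 192 km/h = 53.33 m/s.
The train passenger is ahead, so the police car is moving toward it while the train passenger is moving away from the police car.
Both move, so f' = f · (v − v_o)/(v − v_s).
f' = 1195 × (334 − 53.33)/(334 − 43.33) = 1195 × 280.67/290.67 ≈ 1154 Hz.

1154 Hz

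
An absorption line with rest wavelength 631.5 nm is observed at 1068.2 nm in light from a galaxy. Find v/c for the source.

0.482c

λ'/λ₀ = 1.6915 > 1 (redshift), so the source is receding.
λ'/λ₀ = √((1 + β)/(1 − β)) for a receding source ⇒ β = (r² − 1)/(r² + 1) with r = λ'/λ₀.
β = (2.8613 − 1)/(2.8613 + 1) ≈ 0.482.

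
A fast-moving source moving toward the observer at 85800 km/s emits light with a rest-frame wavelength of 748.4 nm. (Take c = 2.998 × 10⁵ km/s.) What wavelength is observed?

β = v/c = 85800/299800 = 0.2862.
Relativistic Doppler for wavelength: λ' = λ₀ · √((1 − β)/(1 + β)).
λ' = 748.4 × √(0.7138/1.2862) = 748.4 × 0.74497 ≈ 557.5 nm.

557.5 nm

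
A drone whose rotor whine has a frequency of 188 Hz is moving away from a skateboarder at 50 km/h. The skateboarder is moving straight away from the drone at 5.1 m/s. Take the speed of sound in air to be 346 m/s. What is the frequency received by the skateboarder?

178 Hz

50 km/h = 13.89 m/s.
Both move, so f' = f · (v − v_o)/(v + v_s).
f' = 188 × (346 − 5.1)/(346 + 13.89) = 188 × 340.9/359.89 ≈ 178 Hz.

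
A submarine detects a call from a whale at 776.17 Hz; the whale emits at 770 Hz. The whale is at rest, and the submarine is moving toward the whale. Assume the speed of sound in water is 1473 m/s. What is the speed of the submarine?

f' = f · (v + v_o)/v ⇒ v_o = v · |f'/f − 1|.
v_o = 1473 × |776.17/770 − 1| = 1473 × 0.008013 ≈ 11.8 m/s.

11.8 m/s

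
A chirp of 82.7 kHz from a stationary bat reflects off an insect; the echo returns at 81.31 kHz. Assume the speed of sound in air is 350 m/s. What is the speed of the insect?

Double Doppler shift off a moving reflector: f₂ = f₀ · (v + u)/(v − u) (u > 0 toward emitter).
Rearranging, u = v · (f₂ − f₀)/(f₂ + f₀) = 350 × -1.39/164.01 ≈ -2.97 m/s.
So the insect is moving at 2.97 m/s away from the emitter.

2.97 m/s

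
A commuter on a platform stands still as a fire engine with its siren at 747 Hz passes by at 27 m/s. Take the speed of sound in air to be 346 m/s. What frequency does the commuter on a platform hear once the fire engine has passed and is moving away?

Receding: f₂ = f · v/(v + v_s) = 747 × 346/373 ≈ 693 Hz.

693 Hz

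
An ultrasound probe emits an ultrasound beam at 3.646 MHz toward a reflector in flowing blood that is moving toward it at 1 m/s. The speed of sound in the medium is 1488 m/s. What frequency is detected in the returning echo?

The reflector in flowing blood first receives the wave as a moving observer: f₁ = f₀ · (v + u)/v = 3.646 × (1488 + 1)/1488 ≈ 3.648 MHz.
On reflection it acts as a source moving toward the stationary detector: f₂ = f₁ · v/(v − u) = 3.648 × 1488/1487 ≈ 3.651 MHz.
Equivalently f₂ = f₀ · (v + u)/(v − u).

3.651 MHz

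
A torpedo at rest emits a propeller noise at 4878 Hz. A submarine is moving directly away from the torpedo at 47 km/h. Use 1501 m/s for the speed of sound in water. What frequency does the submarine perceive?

47 km/h = 13.06 m/s.
Moving observer, stationary source: f' = f · (v − v_o)/v.
f' = 4878 × (1501 − 13.06)/1501 = 4878 × 1487.9/1501 ≈ 4836 Hz.

4836 Hz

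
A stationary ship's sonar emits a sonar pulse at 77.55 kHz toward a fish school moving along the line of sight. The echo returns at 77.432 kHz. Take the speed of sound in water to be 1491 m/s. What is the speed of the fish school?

1.14 m/s

Double Doppler shift off a moving reflector: f₂ = f₀ · (v + u)/(v − u) (u > 0 toward emitter).
Rearranging, u = v · (f₂ − f₀)/(f₂ + f₀) = 1491 × -0.118/154.982 ≈ -1.14 m/s.
So the fish school is moving at 1.14 m/s away from the emitter.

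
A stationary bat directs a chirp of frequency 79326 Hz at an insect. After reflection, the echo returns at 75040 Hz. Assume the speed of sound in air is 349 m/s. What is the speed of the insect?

9.7 m/s

Double Doppler shift off a moving reflector: f₂ = f₀ · (v + u)/(v − u) (u > 0 toward emitter).
Rearranging, u = v · (f₂ − f₀)/(f₂ + f₀) = 349 × -4286/154366 ≈ -9.7 m/s.
So the insect is moving at 9.7 m/s away from the emitter.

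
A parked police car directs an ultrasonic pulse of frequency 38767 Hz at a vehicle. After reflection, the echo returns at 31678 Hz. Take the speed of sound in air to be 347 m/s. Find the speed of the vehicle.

Double Doppler shift off a moving reflector: f₂ = f₀ · (v + u)/(v − u) (u > 0 toward emitter).
Rearranging, u = v · (f₂ − f₀)/(f₂ + f₀) = 347 × -7089/70445 ≈ -35 m/s.
So the vehicle is moving at 35 m/s away from the emitter.

35 m/s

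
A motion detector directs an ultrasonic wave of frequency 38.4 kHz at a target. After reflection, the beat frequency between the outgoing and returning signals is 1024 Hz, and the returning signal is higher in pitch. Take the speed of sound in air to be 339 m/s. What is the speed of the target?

Double Doppler shift off a moving reflector: f₂ = f₀ · (v + u)/(v − u) (u > 0 toward emitter).
Returning signal is higher, so f₂ = f₀ + Δf = 38400 + 1024 = 39424 Hz.
Rearranging, u = v · (f₂ − f₀)/(f₂ + f₀) = 339 × 1024/77824 ≈ 4.5 m/s.
So the target is moving at 4.5 m/s toward the emitter.

4.5 m/s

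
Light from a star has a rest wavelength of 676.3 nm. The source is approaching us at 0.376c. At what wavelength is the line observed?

Relativistic Doppler for wavelength: λ' = λ₀ · √((1 − β)/(1 + β)).
λ' = 676.3 × √(0.6240/1.3760) = 676.3 × 0.67342 ≈ 455.4 nm.

455.4 nm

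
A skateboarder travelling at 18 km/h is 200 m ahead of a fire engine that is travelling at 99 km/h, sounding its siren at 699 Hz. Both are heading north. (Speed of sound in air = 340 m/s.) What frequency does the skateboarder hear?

749 Hz

99 km/h = 27.5 m/s; 18 km/h = 5 m/s.
The skateboarder is ahead, so the fire engine is moving toward it while the skateboarder is moving away from the fire engine.
Both move, so f' = f · (v − v_o)/(v − v_s).
f' = 699 × (340 − 5)/(340 − 27.5) = 699 × 335/312.5 ≈ 749 Hz.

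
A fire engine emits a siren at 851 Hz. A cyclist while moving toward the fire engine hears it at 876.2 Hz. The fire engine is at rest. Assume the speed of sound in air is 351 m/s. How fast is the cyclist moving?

10.4 m/s

f' = f · (v + v_o)/v ⇒ v_o = v · |f'/f − 1|.
v_o = 351 × |876.2/851 − 1| = 351 × 0.02961 ≈ 10.4 m/s.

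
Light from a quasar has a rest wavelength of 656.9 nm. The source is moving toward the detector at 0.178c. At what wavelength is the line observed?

548.7 nm

Relativistic Doppler for wavelength: λ' = λ₀ · √((1 − β)/(1 + β)).
λ' = 656.9 × √(0.8220/1.1780) = 656.9 × 0.83534 ≈ 548.7 nm.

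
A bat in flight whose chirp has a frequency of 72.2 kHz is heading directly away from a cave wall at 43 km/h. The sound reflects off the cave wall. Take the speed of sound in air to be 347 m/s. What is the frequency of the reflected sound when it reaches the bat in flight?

43 km/h = 11.94 m/s.
The cave wall receives the sound from a moving source: f₁ = f₀ · v/(v + v_e) = 72.2 × 347/358.94 ≈ 69.8 kHz.
On the return leg the bat in flight is a moving observer: f₂ = f₁ · (v − v_e)/v = 69.8 × 335.06/347 ≈ 67.4 kHz.

67.4 kHz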